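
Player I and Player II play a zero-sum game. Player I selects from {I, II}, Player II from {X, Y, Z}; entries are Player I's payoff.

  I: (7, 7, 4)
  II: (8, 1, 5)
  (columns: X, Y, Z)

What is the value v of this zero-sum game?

31/7

Row minima: I → 4, II → 1; maximin = 4.
Column maxima: X → 8, Y → 7, Z → 5; minimax = 5.
4 ≠ 5, so there is no saddle point; optimal play is mixed.
X is strictly dominated by Z (it gives Player I strictly more in every row), so Player II never plays it.
On the remaining 2×2 (I, II vs Y, Z):
Let Player I play I with probability p. Expected payoff against Y: 7p + 1(1−p) = 6p + 1; against Z: 4p + 5(1−p) = −p + 5.
Setting these equal: 6p + 1 = −p + 5 ⇒ 7p = 4 ⇒ p = 4/7, and the value is (6)·(4/7) + 1 = 31/7.
For Player II: with q = P(Y), equating I's and II's payoffs gives 3q + 4 = −4q + 5 ⇒ q = 1/7.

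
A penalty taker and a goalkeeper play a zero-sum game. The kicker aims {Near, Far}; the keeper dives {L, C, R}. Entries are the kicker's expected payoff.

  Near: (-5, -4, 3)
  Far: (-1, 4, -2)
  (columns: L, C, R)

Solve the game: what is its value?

Row minima: Near → -5, Far → -2; maximin = -2.
Column maxima: L → -1, C → 4, R → 3; minimax = -1.
-2 ≠ -1, so there is no saddle point; optimal play is mixed.
C is strictly dominated by L (it gives the kicker strictly more in every row), so the keeper never plays it.
On the remaining 2×2 (Near, Far vs L, R):
Let the kicker play Near with probability p. Expected payoff against L: (-5)p + (-1)(1−p) = −4p − 1; against R: 3p + (-2)(1−p) = 5p − 2.
Setting these equal: −4p − 1 = 5p − 2 ⇒ −9p = -1 ⇒ p = 1/9, and the value is (-4)·(1/9) − 1 = -13/9.
For the keeper: with q = P(L), equating Near's and Far's payoffs gives −8q + 3 = q − 2 ⇒ q = 5/9.

-13/9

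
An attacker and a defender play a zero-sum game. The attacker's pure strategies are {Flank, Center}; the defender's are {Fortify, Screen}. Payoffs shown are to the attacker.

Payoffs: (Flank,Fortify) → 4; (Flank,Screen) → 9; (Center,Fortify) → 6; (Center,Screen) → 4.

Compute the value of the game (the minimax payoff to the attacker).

38/7

Row minima: Flank → 4, Center → 4; maximin = 4.
Column maxima: Fortify → 6, Screen → 9; minimax = 6.
4 ≠ 6, so there is no saddle point; optimal play is mixed.
Let the attacker play Flank with probability p. Expected payoff against Fortify: 4p + 6(1−p) = −2p + 6; against Screen: 9p + 4(1−p) = 5p + 4.
Setting these equal: −2p + 6 = 5p + 4 ⇒ −7p = -2 ⇒ p = 2/7, and the value is (-2)·(2/7) + 6 = 38/7.
For the defender: with q = P(Fortify), equating Flank's and Center's payoffs gives −5q + 9 = 2q + 4 ⇒ q = 5/7.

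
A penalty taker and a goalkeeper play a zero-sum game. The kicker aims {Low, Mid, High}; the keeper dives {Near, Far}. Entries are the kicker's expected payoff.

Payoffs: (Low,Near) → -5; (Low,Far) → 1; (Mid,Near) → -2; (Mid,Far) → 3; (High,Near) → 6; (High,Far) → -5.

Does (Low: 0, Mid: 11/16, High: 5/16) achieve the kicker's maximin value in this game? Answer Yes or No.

Against Near this mix gives (11/16)·(-2) + (5/16)·6 = 1/2.
Against Far this mix gives (11/16)·3 + (5/16)·(-5) = 1/2.
All of the keeper's active replies (Near, Far) yield 1/2, and no column does worse for the kicker. The mix makes the keeper indifferent and guarantees 1/2, so it is optimal.

Yes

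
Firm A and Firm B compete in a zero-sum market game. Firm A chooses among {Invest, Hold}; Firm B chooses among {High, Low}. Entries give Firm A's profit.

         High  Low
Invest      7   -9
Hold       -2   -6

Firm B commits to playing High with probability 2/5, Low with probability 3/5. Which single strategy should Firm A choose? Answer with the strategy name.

Expected payoff of Invest: (2/5)·7 + (3/5)·(-9) = -13/5.
Expected payoff of Hold: (2/5)·(-2) + (3/5)·(-6) = -22/5.
The largest is -13/5, so Firm A's best response is Invest.

Invest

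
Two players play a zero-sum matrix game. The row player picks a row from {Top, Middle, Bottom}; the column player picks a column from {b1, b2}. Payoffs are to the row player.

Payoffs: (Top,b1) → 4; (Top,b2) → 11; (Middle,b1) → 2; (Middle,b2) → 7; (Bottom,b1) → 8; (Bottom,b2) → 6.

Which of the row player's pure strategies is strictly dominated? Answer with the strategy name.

Top gives a strictly higher payoff than Middle against every column: 4 > 2, 11 > 7.
So Middle is strictly dominated and the row player never plays it.

Middle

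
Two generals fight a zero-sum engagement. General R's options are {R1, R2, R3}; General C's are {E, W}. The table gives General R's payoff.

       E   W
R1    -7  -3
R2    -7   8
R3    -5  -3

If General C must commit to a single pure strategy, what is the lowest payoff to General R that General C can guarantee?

-5

Column maxima: E → -5, W → 8.
The smallest of these is -5.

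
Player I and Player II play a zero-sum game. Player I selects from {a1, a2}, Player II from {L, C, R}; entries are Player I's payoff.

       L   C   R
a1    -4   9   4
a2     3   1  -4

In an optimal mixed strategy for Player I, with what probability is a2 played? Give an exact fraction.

8/15

Row minima: a1 → -4, a2 → -4; maximin = -4.
Column maxima: L → 3, C → 9, R → 4; minimax = 3.
-4 ≠ 3, so there is no saddle point; optimal play is mixed.
C is strictly dominated by R (it gives Player I strictly more in every row), so Player II never plays it.
On the remaining 2×2 (a1, a2 vs L, R):
Let Player I play a1 with probability p. Expected payoff against L: (-4)p + 3(1−p) = −7p + 3; against R: 4p + (-4)(1−p) = 8p − 4.
Setting these equal: −7p + 3 = 8p − 4 ⇒ −15p = -7 ⇒ p = 7/15, and the value is (-7)·(7/15) + 3 = -4/15.
For Player II: with q = P(L), equating a1's and a2's payoffs gives −8q + 4 = 7q − 4 ⇒ q = 8/15.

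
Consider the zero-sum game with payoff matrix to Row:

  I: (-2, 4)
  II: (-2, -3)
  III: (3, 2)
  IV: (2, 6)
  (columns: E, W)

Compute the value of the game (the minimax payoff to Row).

14/5

Row minima: I → -2, II → -3, III → 2, IV → 2; maximin = 2.
Column maxima: E → 3, W → 6; minimax = 3.
2 ≠ 3, so there is no saddle point; optimal play is mixed.
I is strictly dominated by IV, so Row never plays it.
II is strictly dominated by III, so Row never plays it.
On the remaining 2×2 (III, IV vs E, W):
Let Row play III with probability p. Expected payoff against E: 3p + 2(1−p) = p + 2; against W: 2p + 6(1−p) = −4p + 6.
Setting these equal: p + 2 = −4p + 6 ⇒ 5p = 4 ⇒ p = 4/5, and the value is (1)·(4/5) + 2 = 14/5.
For Column: with q = P(E), equating III's and IV's payoffs gives q + 2 = −4q + 6 ⇒ q = 4/5.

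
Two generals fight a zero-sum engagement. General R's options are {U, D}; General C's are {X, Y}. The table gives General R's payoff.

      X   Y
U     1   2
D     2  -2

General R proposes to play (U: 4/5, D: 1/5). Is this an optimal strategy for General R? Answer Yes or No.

Against X this mix gives (4/5)·1 + (1/5)·2 = 6/5.
Against Y this mix gives (4/5)·2 + (1/5)·(-2) = 6/5.
All of General C's active replies (X, Y) yield 6/5, and no column does worse for General R. The mix makes General C indifferent and guarantees 6/5, so it is optimal.

Yes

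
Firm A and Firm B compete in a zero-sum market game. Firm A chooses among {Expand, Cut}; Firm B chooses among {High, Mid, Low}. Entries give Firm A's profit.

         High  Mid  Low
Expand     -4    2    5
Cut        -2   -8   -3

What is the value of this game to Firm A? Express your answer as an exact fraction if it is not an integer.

Row minima: Expand → -4, Cut → -8; maximin = -4.
Column maxima: High → -2, Mid → 2, Low → 5; minimax = -2.
-4 ≠ -2, so there is no saddle point; optimal play is mixed.
Low is strictly dominated by Mid (it gives Firm A strictly more in every row), so Firm B never plays it.
On the remaining 2×2 (Expand, Cut vs High, Mid):
Let Firm A play Expand with probability p. Expected payoff against High: (-4)p + (-2)(1−p) = −2p − 2; against Mid: 2p + (-8)(1−p) = 10p − 8.
Setting these equal: −2p − 2 = 10p − 8 ⇒ −12p = -6 ⇒ p = 1/2, and the value is (-2)·(1/2) − 2 = -3.
For Firm B: with q = P(High), equating Expand's and Cut's payoffs gives −6q + 2 = 6q − 8 ⇒ q = 5/6.

-3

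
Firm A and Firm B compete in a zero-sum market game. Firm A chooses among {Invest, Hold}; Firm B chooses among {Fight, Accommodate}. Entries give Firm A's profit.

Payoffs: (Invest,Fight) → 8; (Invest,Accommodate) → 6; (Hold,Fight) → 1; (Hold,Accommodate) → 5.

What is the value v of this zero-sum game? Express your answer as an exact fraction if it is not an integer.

Row minima: Invest → 6, Hold → 1; maximin = 6.
Column maxima: Fight → 8, Accommodate → 6; minimax = 6.
Since maximin = minimax = 6, there is a saddle point and the value is 6.

6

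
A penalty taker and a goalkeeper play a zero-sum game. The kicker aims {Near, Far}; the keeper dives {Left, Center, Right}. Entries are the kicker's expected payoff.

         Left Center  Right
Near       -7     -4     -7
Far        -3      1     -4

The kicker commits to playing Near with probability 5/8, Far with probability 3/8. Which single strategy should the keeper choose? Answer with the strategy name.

Right

If the keeper plays Left, the kicker's expected payoff is (5/8)·(-7) + (3/8)·(-3) = -11/2.
If the keeper plays Center, the kicker's expected payoff is (5/8)·(-4) + (3/8)·1 = -17/8.
If the keeper plays Right, the kicker's expected payoff is (5/8)·(-7) + (3/8)·(-4) = -47/8.
The keeper minimizes the kicker's payoff; the smallest is -47/8, so the best response is Right.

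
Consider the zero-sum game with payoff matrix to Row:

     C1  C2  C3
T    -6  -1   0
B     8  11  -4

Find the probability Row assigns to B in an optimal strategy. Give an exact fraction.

1/3

Row minima: T → -6, B → -4; maximin = -4.
Column maxima: C1 → 8, C2 → 11, C3 → 0; minimax = 0.
-4 ≠ 0, so there is no saddle point; optimal play is mixed.
C2 is strictly dominated by C1 (it gives Row strictly more in every row), so Column never plays it.
On the remaining 2×2 (T, B vs C1, C3):
Let Row play T with probability p. Expected payoff against C1: (-6)p + 8(1−p) = −14p + 8; against C3: 0p + (-4)(1−p) = 4p − 4.
Setting these equal: −14p + 8 = 4p − 4 ⇒ −18p = -12 ⇒ p = 2/3, and the value is (-14)·(2/3) + 8 = -4/3.
For Column: with q = P(C1), equating T's and B's payoffs gives −6q = 12q − 4 ⇒ q = 2/9.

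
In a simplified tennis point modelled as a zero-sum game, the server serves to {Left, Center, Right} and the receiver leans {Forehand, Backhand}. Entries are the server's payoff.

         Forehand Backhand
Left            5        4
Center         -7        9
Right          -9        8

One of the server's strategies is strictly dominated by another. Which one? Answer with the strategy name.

Right

Center gives a strictly higher payoff than Right against every column: -7 > -9, 9 > 8.
So Right is strictly dominated and the server never plays it.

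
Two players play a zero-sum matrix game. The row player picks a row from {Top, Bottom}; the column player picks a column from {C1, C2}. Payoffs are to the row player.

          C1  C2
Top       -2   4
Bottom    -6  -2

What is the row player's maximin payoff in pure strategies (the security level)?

-2

Row minima: Top → -2, Bottom → -6.
The best of these is -2.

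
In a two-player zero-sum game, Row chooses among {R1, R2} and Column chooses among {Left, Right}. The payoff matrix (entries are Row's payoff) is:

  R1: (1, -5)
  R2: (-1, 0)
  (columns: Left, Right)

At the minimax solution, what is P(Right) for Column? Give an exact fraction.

2/7

Row minima: R1 → -5, R2 → -1; maximin = -1.
Column maxima: Left → 1, Right → 0; minimax = 0.
-1 ≠ 0, so there is no saddle point; optimal play is mixed.
Let Row play R1 with probability p. Expected payoff against Left: 1p + (-1)(1−p) = 2p − 1; against Right: (-5)p + 0(1−p) = −5p.
Setting these equal: 2p − 1 = −5p ⇒ 7p = 1 ⇒ p = 1/7, and the value is (2)·(1/7) − 1 = -5/7.
For Column: with q = P(Left), equating R1's and R2's payoffs gives 6q − 5 = −q ⇒ q = 5/7.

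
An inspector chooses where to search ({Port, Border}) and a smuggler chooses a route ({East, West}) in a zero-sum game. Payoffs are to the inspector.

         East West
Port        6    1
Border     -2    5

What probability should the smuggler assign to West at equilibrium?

2/3

Row minima: Port → 1, Border → -2; maximin = 1.
Column maxima: East → 6, West → 5; minimax = 5.
1 ≠ 5, so there is no saddle point; optimal play is mixed.
Let the inspector play Port with probability p. Expected payoff against East: 6p + (-2)(1−p) = 8p − 2; against West: 1p + 5(1−p) = −4p + 5.
Setting these equal: 8p − 2 = −4p + 5 ⇒ 12p = 7 ⇒ p = 7/12, and the value is (8)·(7/12) − 2 = 8/3.
For the smuggler: with q = P(East), equating Port's and Border's payoffs gives 5q + 1 = −7q + 5 ⇒ q = 1/3.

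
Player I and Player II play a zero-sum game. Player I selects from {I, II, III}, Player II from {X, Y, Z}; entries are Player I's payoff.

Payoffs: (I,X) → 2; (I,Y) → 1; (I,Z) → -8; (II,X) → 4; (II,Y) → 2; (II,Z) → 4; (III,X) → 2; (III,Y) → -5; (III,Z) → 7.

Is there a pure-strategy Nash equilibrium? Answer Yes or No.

Yes

Row minima: I → -8, II → 2, III → -5; maximin = 2.
Column maxima: X → 4, Y → 2, Z → 7; minimax = 2.
maximin = minimax = 2, so a saddle point exists.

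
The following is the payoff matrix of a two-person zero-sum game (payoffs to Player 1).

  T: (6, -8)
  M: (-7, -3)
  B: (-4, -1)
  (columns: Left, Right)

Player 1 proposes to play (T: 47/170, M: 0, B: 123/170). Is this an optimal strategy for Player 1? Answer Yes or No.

Against Left this mix gives (47/170)·6 + (123/170)·(-4) = -21/17.
Against Right this mix gives (47/170)·(-8) + (123/170)·(-1) = -499/170.
Player 2 will play Right, holding Player 1 to -499/170. Shifting weight toward the row that does better against Right would raise this floor (the equalizing mix achieves -38/17 against both Right and Left), so the proposed strategy is not optimal.

No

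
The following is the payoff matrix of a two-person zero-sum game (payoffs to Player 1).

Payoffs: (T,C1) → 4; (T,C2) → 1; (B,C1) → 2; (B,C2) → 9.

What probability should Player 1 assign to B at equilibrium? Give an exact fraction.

3/10

Row minima: T → 1, B → 2; maximin = 2.
Column maxima: C1 → 4, C2 → 9; minimax = 4.
2 ≠ 4, so there is no saddle point; optimal play is mixed.
Let Player 1 play T with probability p. Expected payoff against C1: 4p + 2(1−p) = 2p + 2; against C2: 1p + 9(1−p) = −8p + 9.
Setting these equal: 2p + 2 = −8p + 9 ⇒ 10p = 7 ⇒ p = 7/10, and the value is (2)·(7/10) + 2 = 17/5.
For Player 2: with q = P(C1), equating T's and B's payoffs gives 3q + 1 = −7q + 9 ⇒ q = 4/5.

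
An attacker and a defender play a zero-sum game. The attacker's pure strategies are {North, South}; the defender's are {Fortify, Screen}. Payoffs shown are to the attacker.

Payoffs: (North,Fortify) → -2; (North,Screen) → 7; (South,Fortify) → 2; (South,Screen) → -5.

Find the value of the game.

Row minima: North → -2, South → -5; maximin = -2.
Column maxima: Fortify → 2, Screen → 7; minimax = 2.
-2 ≠ 2, so there is no saddle point; optimal play is mixed.
Let the attacker play North with probability p. Expected payoff against Fortify: (-2)p + 2(1−p) = −4p + 2; against Screen: 7p + (-5)(1−p) = 12p − 5.
Setting these equal: −4p + 2 = 12p − 5 ⇒ −16p = -7 ⇒ p = 7/16, and the value is (-4)·(7/16) + 2 = 1/4.
For the defender: with q = P(Fortify), equating North's and South's payoffs gives −9q + 7 = 7q − 5 ⇒ q = 3/4.

1/4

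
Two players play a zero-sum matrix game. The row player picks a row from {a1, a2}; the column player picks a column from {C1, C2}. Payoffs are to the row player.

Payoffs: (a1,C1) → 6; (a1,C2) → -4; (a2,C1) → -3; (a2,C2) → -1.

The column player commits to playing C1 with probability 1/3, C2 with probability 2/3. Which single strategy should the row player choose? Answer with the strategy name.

a1

Expected payoff of a1: (1/3)·6 + (2/3)·(-4) = -2/3.
Expected payoff of a2: (1/3)·(-3) + (2/3)·(-1) = -5/3.
The largest is -2/3, so the row player's best response is a1.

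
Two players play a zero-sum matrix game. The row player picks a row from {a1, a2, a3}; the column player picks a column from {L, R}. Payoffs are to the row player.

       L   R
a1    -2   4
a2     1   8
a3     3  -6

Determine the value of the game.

15/8

Row minima: a1 → -2, a2 → 1, a3 → -6; maximin = 1.
Column maxima: L → 3, R → 8; minimax = 3.
1 ≠ 3, so there is no saddle point; optimal play is mixed.
a1 is strictly dominated by a2, so the row player never plays it.
On the remaining 2×2 (a2, a3 vs L, R):
Let the row player play a2 with probability p. Expected payoff against L: 1p + 3(1−p) = −2p + 3; against R: 8p + (-6)(1−p) = 14p − 6.
Setting these equal: −2p + 3 = 14p − 6 ⇒ −16p = -9 ⇒ p = 9/16, and the value is (-2)·(9/16) + 3 = 15/8.
For the column player: with q = P(L), equating a2's and a3's payoffs gives −7q + 8 = 9q − 6 ⇒ q = 7/8.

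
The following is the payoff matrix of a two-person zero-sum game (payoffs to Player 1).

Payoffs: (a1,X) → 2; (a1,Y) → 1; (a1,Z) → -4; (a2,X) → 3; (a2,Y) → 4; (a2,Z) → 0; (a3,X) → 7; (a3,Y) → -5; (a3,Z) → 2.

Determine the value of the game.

Row minima: a1 → -4, a2 → 0, a3 → -5; maximin = 0.
Column maxima: X → 7, Y → 4, Z → 2; minimax = 2.
0 ≠ 2, so there is no saddle point; optimal play is mixed.
a1 is strictly dominated by a2, so Player 1 never plays it.
X is strictly dominated by Z (it gives Player 1 strictly more in every row), so Player 2 never plays it.
On the remaining 2×2 (a2, a3 vs Y, Z):
Let Player 1 play a2 with probability p. Expected payoff against Y: 4p + (-5)(1−p) = 9p − 5; against Z: 0p + 2(1−p) = −2p + 2.
Setting these equal: 9p − 5 = −2p + 2 ⇒ 11p = 7 ⇒ p = 7/11, and the value is (9)·(7/11) − 5 = 8/11.
For Player 2: with q = P(Y), equating a2's and a3's payoffs gives 4q = −7q + 2 ⇒ q = 2/11.

8/11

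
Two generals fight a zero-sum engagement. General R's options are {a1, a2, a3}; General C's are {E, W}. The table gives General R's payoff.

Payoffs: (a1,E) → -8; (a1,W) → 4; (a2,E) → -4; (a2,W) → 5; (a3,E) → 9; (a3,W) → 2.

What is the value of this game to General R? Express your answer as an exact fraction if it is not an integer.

53/16

Row minima: a1 → -8, a2 → -4, a3 → 2; maximin = 2.
Column maxima: E → 9, W → 5; minimax = 5.
2 ≠ 5, so there is no saddle point; optimal play is mixed.
a1 is strictly dominated by a2, so General R never plays it.
On the remaining 2×2 (a2, a3 vs E, W):
Let General R play a2 with probability p. Expected payoff against E: (-4)p + 9(1−p) = −13p + 9; against W: 5p + 2(1−p) = 3p + 2.
Setting these equal: −13p + 9 = 3p + 2 ⇒ −16p = -7 ⇒ p = 7/16, and the value is (-13)·(7/16) + 9 = 53/16.
For General C: with q = P(E), equating a2's and a3's payoffs gives −9q + 5 = 7q + 2 ⇒ q = 3/16.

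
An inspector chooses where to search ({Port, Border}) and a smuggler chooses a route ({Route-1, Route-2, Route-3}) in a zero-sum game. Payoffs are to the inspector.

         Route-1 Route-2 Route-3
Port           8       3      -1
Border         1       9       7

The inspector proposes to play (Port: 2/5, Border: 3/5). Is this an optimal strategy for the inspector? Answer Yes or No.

Against Route-1 this mix gives (2/5)·8 + (3/5)·1 = 19/5.
Against Route-2 this mix gives (2/5)·3 + (3/5)·9 = 33/5.
Against Route-3 this mix gives (2/5)·(-1) + (3/5)·7 = 19/5.
All of the smuggler's active replies (Route-1, Route-3) yield 19/5, and no column does worse for the inspector. The mix makes the smuggler indifferent and guarantees 19/5, so it is optimal.

Yes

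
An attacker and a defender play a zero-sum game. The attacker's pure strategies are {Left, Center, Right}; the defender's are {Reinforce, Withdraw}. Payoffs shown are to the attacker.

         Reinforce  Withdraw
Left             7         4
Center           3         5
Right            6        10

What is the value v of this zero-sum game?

Row minima: Left → 4, Center → 3, Right → 6; maximin = 6.
Column maxima: Reinforce → 7, Withdraw → 10; minimax = 7.
6 ≠ 7, so there is no saddle point; optimal play is mixed.
Center is strictly dominated by Right, so the attacker never plays it.
On the remaining 2×2 (Left, Right vs Reinforce, Withdraw):
Let the attacker play Left with probability p. Expected payoff against Reinforce: 7p + 6(1−p) = p + 6; against Withdraw: 4p + 10(1−p) = −6p + 10.
Setting these equal: p + 6 = −6p + 10 ⇒ 7p = 4 ⇒ p = 4/7, and the value is (1)·(4/7) + 6 = 46/7.
For the defender: with q = P(Reinforce), equating Left's and Right's payoffs gives 3q + 4 = −4q + 10 ⇒ q = 6/7.

46/7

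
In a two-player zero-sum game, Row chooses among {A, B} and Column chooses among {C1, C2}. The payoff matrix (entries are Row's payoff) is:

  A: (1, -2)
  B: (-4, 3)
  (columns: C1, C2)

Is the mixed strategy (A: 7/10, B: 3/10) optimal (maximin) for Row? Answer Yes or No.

Against C1 this mix gives (7/10)·1 + (3/10)·(-4) = -1/2.
Against C2 this mix gives (7/10)·(-2) + (3/10)·3 = -1/2.
All of Column's active replies (C1, C2) yield -1/2, and no column does worse for Row. The mix makes Column indifferent and guarantees -1/2, so it is optimal.

Yes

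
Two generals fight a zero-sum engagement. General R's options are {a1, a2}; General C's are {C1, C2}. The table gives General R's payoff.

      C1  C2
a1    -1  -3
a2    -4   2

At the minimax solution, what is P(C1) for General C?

Row minima: a1 → -3, a2 → -4; maximin = -3.
Column maxima: C1 → -1, C2 → 2; minimax = -1.
-3 ≠ -1, so there is no saddle point; optimal play is mixed.
Let General R play a1 with probability p. Expected payoff against C1: (-1)p + (-4)(1−p) = 3p − 4; against C2: (-3)p + 2(1−p) = −5p + 2.
Setting these equal: 3p − 4 = −5p + 2 ⇒ 8p = 6 ⇒ p = 3/4, and the value is (3)·(3/4) − 4 = -7/4.
For General C: with q = P(C1), equating a1's and a2's payoffs gives 2q − 3 = −6q + 2 ⇒ q = 5/8.

5/8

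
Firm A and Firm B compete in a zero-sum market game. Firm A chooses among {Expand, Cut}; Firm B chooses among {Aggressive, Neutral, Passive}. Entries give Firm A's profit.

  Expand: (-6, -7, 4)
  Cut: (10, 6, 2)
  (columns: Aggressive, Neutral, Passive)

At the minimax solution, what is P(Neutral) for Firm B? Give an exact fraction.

Row minima: Expand → -7, Cut → 2; maximin = 2.
Column maxima: Aggressive → 10, Neutral → 6, Passive → 4; minimax = 4.
2 ≠ 4, so there is no saddle point; optimal play is mixed.
Aggressive is strictly dominated by Neutral (it gives Firm A strictly more in every row), so Firm B never plays it.
On the remaining 2×2 (Expand, Cut vs Neutral, Passive):
Let Firm A play Expand with probability p. Expected payoff against Neutral: (-7)p + 6(1−p) = −13p + 6; against Passive: 4p + 2(1−p) = 2p + 2.
Setting these equal: −13p + 6 = 2p + 2 ⇒ −15p = -4 ⇒ p = 4/15, and the value is (-13)·(4/15) + 6 = 38/15.
For Firm B: with q = P(Neutral), equating Expand's and Cut's payoffs gives −11q + 4 = 4q + 2 ⇒ q = 2/15.

2/15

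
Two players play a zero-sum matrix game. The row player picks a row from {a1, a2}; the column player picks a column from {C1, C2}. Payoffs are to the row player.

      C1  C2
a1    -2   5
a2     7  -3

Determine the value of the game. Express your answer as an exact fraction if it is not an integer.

Row minima: a1 → -2, a2 → -3; maximin = -2.
Column maxima: C1 → 7, C2 → 5; minimax = 5.
-2 ≠ 5, so there is no saddle point; optimal play is mixed.
Let the row player play a1 with probability p. Expected payoff against C1: (-2)p + 7(1−p) = −9p + 7; against C2: 5p + (-3)(1−p) = 8p − 3.
Setting these equal: −9p + 7 = 8p − 3 ⇒ −17p = -10 ⇒ p = 10/17, and the value is (-9)·(10/17) + 7 = 29/17.
For the column player: with q = P(C1), equating a1's and a2's payoffs gives −7q + 5 = 10q − 3 ⇒ q = 8/17.

29/17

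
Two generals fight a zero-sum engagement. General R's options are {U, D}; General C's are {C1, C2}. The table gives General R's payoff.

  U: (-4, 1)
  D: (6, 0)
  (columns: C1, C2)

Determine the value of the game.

6/11

Row minima: U → -4, D → 0; maximin = 0.
Column maxima: C1 → 6, C2 → 1; minimax = 1.
0 ≠ 1, so there is no saddle point; optimal play is mixed.
Let General R play U with probability p. Expected payoff against C1: (-4)p + 6(1−p) = −10p + 6; against C2: 1p + 0(1−p) = p.
Setting these equal: −10p + 6 = p ⇒ −11p = -6 ⇒ p = 6/11, and the value is (-10)·(6/11) + 6 = 6/11.
For General C: with q = P(C1), equating U's and D's payoffs gives −5q + 1 = 6q ⇒ q = 1/11.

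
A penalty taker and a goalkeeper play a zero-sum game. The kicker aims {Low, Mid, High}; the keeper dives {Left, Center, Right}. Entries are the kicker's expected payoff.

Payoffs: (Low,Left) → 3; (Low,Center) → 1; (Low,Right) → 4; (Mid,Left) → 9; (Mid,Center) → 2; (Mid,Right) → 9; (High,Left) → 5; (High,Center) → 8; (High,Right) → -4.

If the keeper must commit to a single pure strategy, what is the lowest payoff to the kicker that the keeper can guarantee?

8

Column maxima: Left → 9, Center → 8, Right → 9.
The smallest of these is 8.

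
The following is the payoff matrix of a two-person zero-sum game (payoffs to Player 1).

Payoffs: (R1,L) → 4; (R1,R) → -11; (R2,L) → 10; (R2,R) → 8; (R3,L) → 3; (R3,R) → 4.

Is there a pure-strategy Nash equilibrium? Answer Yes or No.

Yes

Row minima: R1 → -11, R2 → 8, R3 → 3; maximin = 8.
Column maxima: L → 10, R → 8; minimax = 8.
maximin = minimax = 8, so a saddle point exists.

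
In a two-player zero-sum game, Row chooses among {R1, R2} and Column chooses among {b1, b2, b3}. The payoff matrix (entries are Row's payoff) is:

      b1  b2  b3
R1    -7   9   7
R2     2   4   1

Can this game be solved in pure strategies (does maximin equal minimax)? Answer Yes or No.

Row minima: R1 → -7, R2 → 1; maximin = 1.
Column maxima: b1 → 2, b2 → 9, b3 → 7; minimax = 2.
1 ≠ 2, so no pure-strategy equilibrium exists.

No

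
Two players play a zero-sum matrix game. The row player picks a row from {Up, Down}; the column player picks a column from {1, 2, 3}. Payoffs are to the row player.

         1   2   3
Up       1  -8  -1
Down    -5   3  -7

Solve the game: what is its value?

Row minima: Up → -8, Down → -7; maximin = -7.
Column maxima: 1 → 1, 2 → 3, 3 → -1; minimax = -1.
-7 ≠ -1, so there is no saddle point; optimal play is mixed.
1 is strictly dominated by 3 (it gives the row player strictly more in every row), so the column player never plays it.
On the remaining 2×2 (Up, Down vs 2, 3):
Let the row player play Up with probability p. Expected payoff against 2: (-8)p + 3(1−p) = −11p + 3; against 3: (-1)p + (-7)(1−p) = 6p − 7.
Setting these equal: −11p + 3 = 6p − 7 ⇒ −17p = -10 ⇒ p = 10/17, and the value is (-11)·(10/17) + 3 = -59/17.
For the column player: with q = P(2), equating Up's and Down's payoffs gives −7q − 1 = 10q − 7 ⇒ q = 6/17.

-59/17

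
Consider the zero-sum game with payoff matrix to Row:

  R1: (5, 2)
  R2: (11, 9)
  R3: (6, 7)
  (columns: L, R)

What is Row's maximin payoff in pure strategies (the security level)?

9

Row minima: R1 → 2, R2 → 9, R3 → 6.
The best of these is 9.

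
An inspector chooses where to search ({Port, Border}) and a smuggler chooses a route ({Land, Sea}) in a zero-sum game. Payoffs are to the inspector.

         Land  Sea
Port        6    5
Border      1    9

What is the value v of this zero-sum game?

Row minima: Port → 5, Border → 1; maximin = 5.
Column maxima: Land → 6, Sea → 9; minimax = 6.
5 ≠ 6, so there is no saddle point; optimal play is mixed.
Let the inspector play Port with probability p. Expected payoff against Land: 6p + 1(1−p) = 5p + 1; against Sea: 5p + 9(1−p) = −4p + 9.
Setting these equal: 5p + 1 = −4p + 9 ⇒ 9p = 8 ⇒ p = 8/9, and the value is (5)·(8/9) + 1 = 49/9.
For the smuggler: with q = P(Land), equating Port's and Border's payoffs gives q + 5 = −8q + 9 ⇒ q = 4/9.

49/9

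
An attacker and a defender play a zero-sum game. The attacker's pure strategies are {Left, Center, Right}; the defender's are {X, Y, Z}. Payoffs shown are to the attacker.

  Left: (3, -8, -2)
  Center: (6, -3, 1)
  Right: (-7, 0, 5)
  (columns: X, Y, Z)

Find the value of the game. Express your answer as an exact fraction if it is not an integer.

-21/16

Row minima: Left → -8, Center → -3, Right → -7; maximin = -3.
Column maxima: X → 6, Y → 0, Z → 5; minimax = 0.
-3 ≠ 0, so there is no saddle point; optimal play is mixed.
Left is strictly dominated by Center, so the attacker never plays it.
Z is strictly dominated by Y (it gives the attacker strictly more in every row), so the defender never plays it.
On the remaining 2×2 (Center, Right vs X, Y):
Let the attacker play Center with probability p. Expected payoff against X: 6p + (-7)(1−p) = 13p − 7; against Y: (-3)p + 0(1−p) = −3p.
Setting these equal: 13p − 7 = −3p ⇒ 16p = 7 ⇒ p = 7/16, and the value is (13)·(7/16) − 7 = -21/16.
For the defender: with q = P(X), equating Center's and Right's payoffs gives 9q − 3 = −7q ⇒ q = 3/16.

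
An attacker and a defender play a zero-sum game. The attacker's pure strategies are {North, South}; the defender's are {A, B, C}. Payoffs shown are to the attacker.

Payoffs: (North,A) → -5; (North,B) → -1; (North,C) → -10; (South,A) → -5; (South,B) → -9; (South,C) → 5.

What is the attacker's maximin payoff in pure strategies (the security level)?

Row minima: North → -10, South → -9.
The best of these is -9.

-9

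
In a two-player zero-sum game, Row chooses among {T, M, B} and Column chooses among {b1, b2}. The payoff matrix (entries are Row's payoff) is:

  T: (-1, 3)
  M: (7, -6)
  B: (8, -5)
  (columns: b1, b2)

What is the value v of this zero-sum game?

19/17

Row minima: T → -1, M → -6, B → -5; maximin = -1.
Column maxima: b1 → 8, b2 → 3; minimax = 3.
-1 ≠ 3, so there is no saddle point; optimal play is mixed.
M is strictly dominated by B, so Row never plays it.
On the remaining 2×2 (T, B vs b1, b2):
Let Row play T with probability p. Expected payoff against b1: (-1)p + 8(1−p) = −9p + 8; against b2: 3p + (-5)(1−p) = 8p − 5.
Setting these equal: −9p + 8 = 8p − 5 ⇒ −17p = -13 ⇒ p = 13/17, and the value is (-9)·(13/17) + 8 = 19/17.
For Column: with q = P(b1), equating T's and B's payoffs gives −4q + 3 = 13q − 5 ⇒ q = 8/17.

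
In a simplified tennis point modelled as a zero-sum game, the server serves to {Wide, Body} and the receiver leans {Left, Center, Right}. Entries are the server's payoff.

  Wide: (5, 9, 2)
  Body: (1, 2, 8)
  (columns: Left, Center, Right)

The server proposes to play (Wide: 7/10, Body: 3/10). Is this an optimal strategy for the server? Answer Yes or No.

Against Left this mix gives (7/10)·5 + (3/10)·1 = 19/5.
Against Center this mix gives (7/10)·9 + (3/10)·2 = 69/10.
Against Right this mix gives (7/10)·2 + (3/10)·8 = 19/5.
All of the receiver's active replies (Left, Right) yield 19/5, and no column does worse for the server. The mix makes the receiver indifferent and guarantees 19/5, so it is optimal.

Yes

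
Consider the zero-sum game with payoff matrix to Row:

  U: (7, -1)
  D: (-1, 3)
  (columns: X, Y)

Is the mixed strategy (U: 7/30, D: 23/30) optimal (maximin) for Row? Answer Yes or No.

Against X this mix gives (7/30)·7 + (23/30)·(-1) = 13/15.
Against Y this mix gives (7/30)·(-1) + (23/30)·3 = 31/15.
Column will play X, holding Row to 13/15. Shifting weight toward the row that does better against X would raise this floor (the equalizing mix achieves 5/3 against both X and Y), so the proposed strategy is not optimal.

No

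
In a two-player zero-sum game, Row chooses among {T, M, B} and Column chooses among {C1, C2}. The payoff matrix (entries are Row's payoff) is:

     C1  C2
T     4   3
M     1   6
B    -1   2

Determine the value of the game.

Row minima: T → 3, M → 1, B → -1; maximin = 3.
Column maxima: C1 → 4, C2 → 6; minimax = 4.
3 ≠ 4, so there is no saddle point; optimal play is mixed.
B is strictly dominated by T, so Row never plays it.
On the remaining 2×2 (T, M vs C1, C2):
Let Row play T with probability p. Expected payoff against C1: 4p + 1(1−p) = 3p + 1; against C2: 3p + 6(1−p) = −3p + 6.
Setting these equal: 3p + 1 = −3p + 6 ⇒ 6p = 5 ⇒ p = 5/6, and the value is (3)·(5/6) + 1 = 7/2.
For Column: with q = P(C1), equating T's and M's payoffs gives q + 3 = −5q + 6 ⇒ q = 1/2.

7/2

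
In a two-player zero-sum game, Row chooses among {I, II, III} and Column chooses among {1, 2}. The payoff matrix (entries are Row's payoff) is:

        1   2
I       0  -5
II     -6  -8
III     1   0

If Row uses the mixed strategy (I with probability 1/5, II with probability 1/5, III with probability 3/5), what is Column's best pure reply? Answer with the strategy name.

2

If Column plays 1, Row's expected payoff is (1/5)·0 + (1/5)·(-6) + (3/5)·1 = -3/5.
If Column plays 2, Row's expected payoff is (1/5)·(-5) + (1/5)·(-8) + (3/5)·0 = -13/5.
Column minimizes Row's payoff; the smallest is -13/5, so the best response is 2.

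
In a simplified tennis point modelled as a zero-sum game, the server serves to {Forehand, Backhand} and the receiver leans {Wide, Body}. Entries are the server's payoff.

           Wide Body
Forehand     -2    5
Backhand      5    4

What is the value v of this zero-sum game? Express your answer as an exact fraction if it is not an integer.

Row minima: Forehand → -2, Backhand → 4; maximin = 4.
Column maxima: Wide → 5, Body → 5; minimax = 5.
4 ≠ 5, so there is no saddle point; optimal play is mixed.
Let the server play Forehand with probability p. Expected payoff against Wide: (-2)p + 5(1−p) = −7p + 5; against Body: 5p + 4(1−p) = p + 4.
Setting these equal: −7p + 5 = p + 4 ⇒ −8p = -1 ⇒ p = 1/8, and the value is (-7)·(1/8) + 5 = 33/8.
For the receiver: with q = P(Wide), equating Forehand's and Backhand's payoffs gives −7q + 5 = q + 4 ⇒ q = 1/8.

33/8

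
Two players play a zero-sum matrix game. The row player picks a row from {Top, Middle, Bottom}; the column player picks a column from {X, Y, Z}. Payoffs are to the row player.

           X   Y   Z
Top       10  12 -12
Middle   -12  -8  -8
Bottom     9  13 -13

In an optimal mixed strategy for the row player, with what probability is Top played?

2/13

Row minima: Top → -12, Middle → -12, Bottom → -13; maximin = -12.
Column maxima: X → 10, Y → 13, Z → -8; minimax = -8.
-12 ≠ -8, so there is no saddle point; optimal play is mixed.
Y is strictly dominated by X (it gives the row player strictly more in every row), so the column player never plays it.
With Y eliminated, Bottom is strictly dominated by Top (Top gives the row player strictly more in every remaining column), so the row player never plays it.
On the remaining 2×2 (Top, Middle vs X, Z):
Let the row player play Top with probability p. Expected payoff against X: 10p + (-12)(1−p) = 22p − 12; against Z: (-12)p + (-8)(1−p) = −4p − 8.
Setting these equal: 22p − 12 = −4p − 8 ⇒ 26p = 4 ⇒ p = 2/13, and the value is (22)·(2/13) − 12 = -112/13.
For the column player: with q = P(X), equating Top's and Middle's payoffs gives 22q − 12 = −4q − 8 ⇒ q = 2/13.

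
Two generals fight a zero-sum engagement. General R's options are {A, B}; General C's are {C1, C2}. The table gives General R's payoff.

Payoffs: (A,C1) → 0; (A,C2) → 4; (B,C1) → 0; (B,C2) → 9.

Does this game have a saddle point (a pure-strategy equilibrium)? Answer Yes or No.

Row minima: A → 0, B → 0; maximin = 0.
Column maxima: C1 → 0, C2 → 9; minimax = 0.
maximin = minimax = 0, so a saddle point exists.

Yes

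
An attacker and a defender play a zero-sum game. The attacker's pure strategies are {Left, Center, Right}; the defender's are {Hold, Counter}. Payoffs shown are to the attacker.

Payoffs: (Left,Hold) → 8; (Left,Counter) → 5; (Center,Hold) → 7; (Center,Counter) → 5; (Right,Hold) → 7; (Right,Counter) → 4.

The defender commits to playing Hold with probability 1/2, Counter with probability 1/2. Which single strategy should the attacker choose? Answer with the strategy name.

Left

Expected payoff of Left: (1/2)·8 + (1/2)·5 = 13/2.
Expected payoff of Center: (1/2)·7 + (1/2)·5 = 6.
Expected payoff of Right: (1/2)·7 + (1/2)·4 = 11/2.
The largest is 13/2, so the attacker's best response is Left.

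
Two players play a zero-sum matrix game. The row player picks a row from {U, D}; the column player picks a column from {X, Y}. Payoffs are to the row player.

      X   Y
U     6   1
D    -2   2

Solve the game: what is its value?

Row minima: U → 1, D → -2; maximin = 1.
Column maxima: X → 6, Y → 2; minimax = 2.
1 ≠ 2, so there is no saddle point; optimal play is mixed.
Let the row player play U with probability p. Expected payoff against X: 6p + (-2)(1−p) = 8p − 2; against Y: 1p + 2(1−p) = −p + 2.
Setting these equal: 8p − 2 = −p + 2 ⇒ 9p = 4 ⇒ p = 4/9, and the value is (8)·(4/9) − 2 = 14/9.
For the column player: with q = P(X), equating U's and D's payoffs gives 5q + 1 = −4q + 2 ⇒ q = 1/9.

14/9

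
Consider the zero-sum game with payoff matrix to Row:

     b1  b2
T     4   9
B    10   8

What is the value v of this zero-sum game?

58/7

Row minima: T → 4, B → 8; maximin = 8.
Column maxima: b1 → 10, b2 → 9; minimax = 9.
8 ≠ 9, so there is no saddle point; optimal play is mixed.
Let Row play T with probability p. Expected payoff against b1: 4p + 10(1−p) = −6p + 10; against b2: 9p + 8(1−p) = p + 8.
Setting these equal: −6p + 10 = p + 8 ⇒ −7p = -2 ⇒ p = 2/7, and the value is (-6)·(2/7) + 10 = 58/7.
For Column: with q = P(b1), equating T's and B's payoffs gives −5q + 9 = 2q + 8 ⇒ q = 1/7.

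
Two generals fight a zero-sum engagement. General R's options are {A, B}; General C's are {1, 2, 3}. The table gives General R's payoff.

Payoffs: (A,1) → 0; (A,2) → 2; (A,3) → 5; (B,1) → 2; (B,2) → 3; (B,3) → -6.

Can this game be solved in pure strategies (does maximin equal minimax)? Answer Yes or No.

No

Row minima: A → 0, B → -6; maximin = 0.
Column maxima: 1 → 2, 2 → 3, 3 → 5; minimax = 2.
0 ≠ 2, so no pure-strategy equilibrium exists.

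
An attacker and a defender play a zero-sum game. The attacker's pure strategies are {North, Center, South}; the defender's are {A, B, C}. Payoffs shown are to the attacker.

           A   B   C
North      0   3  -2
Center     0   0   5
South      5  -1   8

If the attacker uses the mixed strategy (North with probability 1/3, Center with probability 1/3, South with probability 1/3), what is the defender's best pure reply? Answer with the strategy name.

B

If the defender plays A, the attacker's expected payoff is (1/3)·0 + (1/3)·0 + (1/3)·5 = 5/3.
If the defender plays B, the attacker's expected payoff is (1/3)·3 + (1/3)·0 + (1/3)·(-1) = 2/3.
If the defender plays C, the attacker's expected payoff is (1/3)·(-2) + (1/3)·5 + (1/3)·8 = 11/3.
The defender minimizes the attacker's payoff; the smallest is 2/3, so the best response is B.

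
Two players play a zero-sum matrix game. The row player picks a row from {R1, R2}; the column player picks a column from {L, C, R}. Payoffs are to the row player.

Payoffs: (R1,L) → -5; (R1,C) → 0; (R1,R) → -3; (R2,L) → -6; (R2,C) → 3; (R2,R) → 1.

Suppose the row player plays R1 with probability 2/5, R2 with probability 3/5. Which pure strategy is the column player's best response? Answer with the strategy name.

If the column player plays L, the row player's expected payoff is (2/5)·(-5) + (3/5)·(-6) = -28/5.
If the column player plays C, the row player's expected payoff is (2/5)·0 + (3/5)·3 = 9/5.
If the column player plays R, the row player's expected payoff is (2/5)·(-3) + (3/5)·1 = -3/5.
The column player minimizes the row player's payoff; the smallest is -28/5, so the best response is L.

L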